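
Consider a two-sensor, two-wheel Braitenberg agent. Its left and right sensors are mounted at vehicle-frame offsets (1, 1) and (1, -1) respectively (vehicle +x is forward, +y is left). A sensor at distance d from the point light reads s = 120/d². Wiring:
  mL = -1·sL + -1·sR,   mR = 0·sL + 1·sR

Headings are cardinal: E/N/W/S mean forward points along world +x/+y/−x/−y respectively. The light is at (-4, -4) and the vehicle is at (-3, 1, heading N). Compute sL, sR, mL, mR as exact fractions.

10/3 3 -19/3 3

left sensor world pos  = (-4, 2); dL² = 36
right sensor world pos = (-2, 2); dR² = 40
sL = 120/36 = 10/3
sR = 120/40 = 3
mL = -1·sL + -1·sR = -19/3
mR = 0·sL + 1·sR = 3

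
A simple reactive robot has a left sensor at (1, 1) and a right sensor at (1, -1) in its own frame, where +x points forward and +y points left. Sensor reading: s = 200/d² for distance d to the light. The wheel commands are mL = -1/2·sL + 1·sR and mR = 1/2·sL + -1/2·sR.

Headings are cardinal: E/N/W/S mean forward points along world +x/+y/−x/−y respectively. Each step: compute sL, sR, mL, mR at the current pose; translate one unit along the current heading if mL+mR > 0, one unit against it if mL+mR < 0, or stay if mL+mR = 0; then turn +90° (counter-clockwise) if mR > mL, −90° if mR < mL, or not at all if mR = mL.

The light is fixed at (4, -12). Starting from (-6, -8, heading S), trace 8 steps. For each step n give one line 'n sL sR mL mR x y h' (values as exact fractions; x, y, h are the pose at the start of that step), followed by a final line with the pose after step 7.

0 20/9 20/13 50/117 40/117 -6 -8 S
1 8/5 200/137 452/685 48/685 -6 -9 W
2 5/4 50/29 255/232 -55/232 -7 -9 N
3 8/5 200/109 564/545 -64/545 -7 -8 E
4 20/9 20/13 50/117 40/117 -6 -8 S
5 8/5 200/137 452/685 48/685 -6 -9 W
6 5/4 50/29 255/232 -55/232 -7 -9 N
7 8/5 200/109 564/545 -64/545 -7 -8 E
final -6 -8 S

n=0: pose=(-6,-8,S); sL=20/9, sR=20/13; mL=50/117, mR=40/117; mL+mR=10/13 → advance +1; mR−mL=-10/117 → turn -1·90°
n=1: pose=(-6,-9,W); sL=8/5, sR=200/137; mL=452/685, mR=48/685; mL+mR=100/137 → advance +1; mR−mL=-404/685 → turn -1·90°
n=2: pose=(-7,-9,N); sL=5/4, sR=50/29; mL=255/232, mR=-55/232; mL+mR=25/29 → advance +1; mR−mL=-155/116 → turn -1·90°
n=3: pose=(-7,-8,E); sL=8/5, sR=200/109; mL=564/545, mR=-64/545; mL+mR=100/109 → advance +1; mR−mL=-628/545 → turn -1·90°
n=4: pose=(-6,-8,S); sL=20/9, sR=20/13; mL=50/117, mR=40/117; mL+mR=10/13 → advance +1; mR−mL=-10/117 → turn -1·90°
n=5: pose=(-6,-9,W); sL=8/5, sR=200/137; mL=452/685, mR=48/685; mL+mR=100/137 → advance +1; mR−mL=-404/685 → turn -1·90°
n=6: pose=(-7,-9,N); sL=5/4, sR=50/29; mL=255/232, mR=-55/232; mL+mR=25/29 → advance +1; mR−mL=-155/116 → turn -1·90°
n=7: pose=(-7,-8,E); sL=8/5, sR=200/109; mL=564/545, mR=-64/545; mL+mR=100/109 → advance +1; mR−mL=-628/545 → turn -1·90°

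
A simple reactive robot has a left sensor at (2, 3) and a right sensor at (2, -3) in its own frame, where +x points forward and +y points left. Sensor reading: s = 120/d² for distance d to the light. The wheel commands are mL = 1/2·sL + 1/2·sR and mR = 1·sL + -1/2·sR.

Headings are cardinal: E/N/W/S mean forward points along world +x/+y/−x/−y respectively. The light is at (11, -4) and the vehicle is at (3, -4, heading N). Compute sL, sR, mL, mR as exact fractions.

left sensor world pos  = (0, -2); dL² = 125
right sensor world pos = (6, -2); dR² = 29
sL = 120/125 = 24/25
sR = 120/29 = 120/29
mL = 1/2·sL + 1/2·sR = 1848/725
mR = 1·sL + -1/2·sR = -804/725

24/25 120/29 1848/725 -804/725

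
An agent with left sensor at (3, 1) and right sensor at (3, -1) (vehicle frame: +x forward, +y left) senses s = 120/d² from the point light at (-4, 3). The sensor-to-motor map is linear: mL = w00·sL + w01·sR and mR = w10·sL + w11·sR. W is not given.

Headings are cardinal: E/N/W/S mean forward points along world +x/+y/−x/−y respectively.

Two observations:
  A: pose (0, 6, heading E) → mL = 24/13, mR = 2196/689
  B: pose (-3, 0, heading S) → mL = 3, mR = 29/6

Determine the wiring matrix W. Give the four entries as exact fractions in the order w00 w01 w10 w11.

obs A: pose=(0,6,E) → sL=24/13, sR=120/53, mL=24/13, mR=2196/689
obs B: pose=(-3,0,S) → sL=3, sR=10/3, mL=3, mR=29/6
sensor matrix S = [[24/13, 120/53], [3, 10/3]]; det S = -440/689
solve [mL_A; mL_B] = S·[w00; w01] and [mR_A; mR_B] = S·[w10; w11]:
  w00 = 1, w01 = 0, w10 = 1/2, w11 = 1

1 0 1/2 1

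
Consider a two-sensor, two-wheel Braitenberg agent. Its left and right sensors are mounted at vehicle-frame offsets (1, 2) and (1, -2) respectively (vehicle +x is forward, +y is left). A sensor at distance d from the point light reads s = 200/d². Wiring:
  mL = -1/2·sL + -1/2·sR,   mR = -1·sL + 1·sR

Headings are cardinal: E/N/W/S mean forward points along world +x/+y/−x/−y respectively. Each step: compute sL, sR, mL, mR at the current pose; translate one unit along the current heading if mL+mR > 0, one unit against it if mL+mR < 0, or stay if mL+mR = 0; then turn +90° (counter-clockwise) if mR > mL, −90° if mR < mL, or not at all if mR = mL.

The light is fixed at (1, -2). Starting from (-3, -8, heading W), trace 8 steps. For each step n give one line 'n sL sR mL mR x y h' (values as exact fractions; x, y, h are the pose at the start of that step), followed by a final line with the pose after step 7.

0 200/89 200/41 -13000/3649 9600/3649 -3 -8 W
1 4 100/37 -124/37 -48/37 -2 -8 S
2 200/13 200/53 -6600/689 -8000/689 -2 -7 E
3 5 25/9 -35/9 -20/9 -3 -7 S
4 200/13 40/9 -1160/117 -1280/117 -3 -6 E
5 100/17 100/37 -2700/629 -2000/629 -4 -6 S
6 200/17 200/41 -5800/697 -4800/697 -4 -5 E
7 50/17 10 -110/17 120/17 -5 -5 N
final -5 -4 W

n=0: pose=(-3,-8,W); sL=200/89, sR=200/41; mL=-13000/3649, mR=9600/3649; mL+mR=-3400/3649 → advance -1; mR−mL=22600/3649 → turn +1·90°
n=1: pose=(-2,-8,S); sL=4, sR=100/37; mL=-124/37, mR=-48/37; mL+mR=-172/37 → advance -1; mR−mL=76/37 → turn +1·90°
n=2: pose=(-2,-7,E); sL=200/13, sR=200/53; mL=-6600/689, mR=-8000/689; mL+mR=-14600/689 → advance -1; mR−mL=-1400/689 → turn -1·90°
n=3: pose=(-3,-7,S); sL=5, sR=25/9; mL=-35/9, mR=-20/9; mL+mR=-55/9 → advance -1; mR−mL=5/3 → turn +1·90°
n=4: pose=(-3,-6,E); sL=200/13, sR=40/9; mL=-1160/117, mR=-1280/117; mL+mR=-2440/117 → advance -1; mR−mL=-40/39 → turn -1·90°
n=5: pose=(-4,-6,S); sL=100/17, sR=100/37; mL=-2700/629, mR=-2000/629; mL+mR=-4700/629 → advance -1; mR−mL=700/629 → turn +1·90°
n=6: pose=(-4,-5,E); sL=200/17, sR=200/41; mL=-5800/697, mR=-4800/697; mL+mR=-10600/697 → advance -1; mR−mL=1000/697 → turn +1·90°
n=7: pose=(-5,-5,N); sL=50/17, sR=10; mL=-110/17, mR=120/17; mL+mR=10/17 → advance +1; mR−mL=230/17 → turn +1·90°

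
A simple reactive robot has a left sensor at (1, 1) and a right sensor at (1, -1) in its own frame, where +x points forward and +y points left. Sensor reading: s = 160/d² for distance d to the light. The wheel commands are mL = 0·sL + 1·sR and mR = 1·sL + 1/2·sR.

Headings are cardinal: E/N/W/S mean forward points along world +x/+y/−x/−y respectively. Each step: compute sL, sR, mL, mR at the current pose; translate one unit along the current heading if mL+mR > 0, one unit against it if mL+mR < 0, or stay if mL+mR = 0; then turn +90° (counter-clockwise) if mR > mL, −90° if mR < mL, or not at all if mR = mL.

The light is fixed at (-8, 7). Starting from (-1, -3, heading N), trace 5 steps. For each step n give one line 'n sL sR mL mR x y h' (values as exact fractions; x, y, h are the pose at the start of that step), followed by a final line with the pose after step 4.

0 160/117 32/29 32/29 6512/3393 -1 -3 N
1 20/17 8/5 8/5 168/85 -1 -2 W
2 160/149 32/25 32/25 6384/3725 -2 -2 S
3 16/13 16/17 16/17 376/221 -2 -3 E
4 160/117 32/29 32/29 6512/3393 -1 -3 N
final -1 -2 W

n=0: pose=(-1,-3,N); sL=160/117, sR=32/29; mL=32/29, mR=6512/3393; mL+mR=10256/3393 → advance +1; mR−mL=2768/3393 → turn +1·90°
n=1: pose=(-1,-2,W); sL=20/17, sR=8/5; mL=8/5, mR=168/85; mL+mR=304/85 → advance +1; mR−mL=32/85 → turn +1·90°
n=2: pose=(-2,-2,S); sL=160/149, sR=32/25; mL=32/25, mR=6384/3725; mL+mR=11152/3725 → advance +1; mR−mL=1616/3725 → turn +1·90°
n=3: pose=(-2,-3,E); sL=16/13, sR=16/17; mL=16/17, mR=376/221; mL+mR=584/221 → advance +1; mR−mL=168/221 → turn +1·90°
n=4: pose=(-1,-3,N); sL=160/117, sR=32/29; mL=32/29, mR=6512/3393; mL+mR=10256/3393 → advance +1; mR−mL=2768/3393 → turn +1·90°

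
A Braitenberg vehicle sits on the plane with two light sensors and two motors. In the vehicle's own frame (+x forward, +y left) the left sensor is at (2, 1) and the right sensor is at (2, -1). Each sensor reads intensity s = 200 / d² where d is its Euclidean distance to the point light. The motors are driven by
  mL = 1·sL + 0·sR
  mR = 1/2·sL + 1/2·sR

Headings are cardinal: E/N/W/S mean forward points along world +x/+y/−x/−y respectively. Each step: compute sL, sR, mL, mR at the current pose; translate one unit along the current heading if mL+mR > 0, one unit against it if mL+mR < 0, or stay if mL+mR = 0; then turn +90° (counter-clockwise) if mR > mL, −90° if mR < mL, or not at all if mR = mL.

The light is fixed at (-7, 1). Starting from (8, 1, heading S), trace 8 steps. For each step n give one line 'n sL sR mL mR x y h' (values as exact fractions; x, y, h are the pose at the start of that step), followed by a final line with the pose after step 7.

0 10/13 1 10/13 23/26 8 1 S
1 200/289 200/293 200/289 58200/84677 8 0 E
2 100/149 100/117 100/149 13300/17433 9 0 S
3 8/13 200/333 8/13 2632/4329 9 -1 E
4 10/17 25/34 10/17 45/68 10 -1 S
5 40/73 200/377 40/73 14840/27521 10 -2 E
6 100/193 100/157 100/193 17500/30301 11 -2 S
7 200/409 8/17 200/409 3336/6953 11 -3 E
final 12 -3 S

n=0: pose=(8,1,S); sL=10/13, sR=1; mL=10/13, mR=23/26; mL+mR=43/26 → advance +1; mR−mL=3/26 → turn +1·90°
n=1: pose=(8,0,E); sL=200/289, sR=200/293; mL=200/289, mR=58200/84677; mL+mR=116800/84677 → advance +1; mR−mL=-400/84677 → turn -1·90°
n=2: pose=(9,0,S); sL=100/149, sR=100/117; mL=100/149, mR=13300/17433; mL+mR=25000/17433 → advance +1; mR−mL=1600/17433 → turn +1·90°
n=3: pose=(9,-1,E); sL=8/13, sR=200/333; mL=8/13, mR=2632/4329; mL+mR=5296/4329 → advance +1; mR−mL=-32/4329 → turn -1·90°
n=4: pose=(10,-1,S); sL=10/17, sR=25/34; mL=10/17, mR=45/68; mL+mR=5/4 → advance +1; mR−mL=5/68 → turn +1·90°
n=5: pose=(10,-2,E); sL=40/73, sR=200/377; mL=40/73, mR=14840/27521; mL+mR=29920/27521 → advance +1; mR−mL=-240/27521 → turn -1·90°
n=6: pose=(11,-2,S); sL=100/193, sR=100/157; mL=100/193, mR=17500/30301; mL+mR=33200/30301 → advance +1; mR−mL=1800/30301 → turn +1·90°
n=7: pose=(11,-3,E); sL=200/409, sR=8/17; mL=200/409, mR=3336/6953; mL+mR=6736/6953 → advance +1; mR−mL=-64/6953 → turn -1·90°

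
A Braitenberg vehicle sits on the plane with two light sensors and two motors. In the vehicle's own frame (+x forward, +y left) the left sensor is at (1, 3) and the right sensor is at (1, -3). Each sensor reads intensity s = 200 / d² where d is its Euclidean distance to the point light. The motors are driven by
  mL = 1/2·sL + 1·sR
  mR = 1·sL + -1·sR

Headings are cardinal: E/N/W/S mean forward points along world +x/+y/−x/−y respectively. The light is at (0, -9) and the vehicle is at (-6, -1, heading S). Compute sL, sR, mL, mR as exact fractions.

100/29 20/13 1230/377 720/377

left sensor world pos  = (-3, -2); dL² = 58
right sensor world pos = (-9, -2); dR² = 130
sL = 200/58 = 100/29
sR = 200/130 = 20/13
mL = 1/2·sL + 1·sR = 1230/377
mR = 1·sL + -1·sR = 720/377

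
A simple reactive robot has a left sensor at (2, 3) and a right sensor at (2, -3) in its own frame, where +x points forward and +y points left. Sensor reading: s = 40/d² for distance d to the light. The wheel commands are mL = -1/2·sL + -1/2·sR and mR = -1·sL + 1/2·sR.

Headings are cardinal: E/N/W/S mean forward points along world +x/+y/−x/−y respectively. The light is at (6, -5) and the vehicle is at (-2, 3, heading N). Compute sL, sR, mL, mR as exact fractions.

left sensor world pos  = (-5, 5); dL² = 221
right sensor world pos = (1, 5); dR² = 125
sL = 40/221 = 40/221
sR = 40/125 = 8/25
mL = -1/2·sL + -1/2·sR = -1384/5525
mR = -1·sL + 1/2·sR = -116/5525

40/221 8/25 -1384/5525 -116/5525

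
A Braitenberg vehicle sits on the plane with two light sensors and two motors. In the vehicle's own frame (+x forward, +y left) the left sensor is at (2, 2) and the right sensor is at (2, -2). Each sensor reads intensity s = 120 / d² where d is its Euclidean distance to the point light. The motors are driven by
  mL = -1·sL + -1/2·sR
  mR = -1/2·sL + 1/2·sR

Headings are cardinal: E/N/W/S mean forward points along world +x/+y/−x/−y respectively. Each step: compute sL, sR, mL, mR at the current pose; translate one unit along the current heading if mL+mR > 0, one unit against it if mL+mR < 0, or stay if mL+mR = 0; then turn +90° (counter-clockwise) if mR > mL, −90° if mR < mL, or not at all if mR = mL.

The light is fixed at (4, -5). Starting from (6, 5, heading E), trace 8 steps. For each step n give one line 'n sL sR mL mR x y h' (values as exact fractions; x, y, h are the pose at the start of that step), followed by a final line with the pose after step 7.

n=0: pose=(6,5,E); sL=3/4, sR=3/2; mL=-3/2, mR=3/8; mL+mR=-9/8 → advance -1; mR−mL=15/8 → turn +1·90°
n=1: pose=(5,5,N); sL=24/29, sR=40/51; mL=-1804/1479, mR=-32/1479; mL+mR=-36/29 → advance -1; mR−mL=1772/1479 → turn +1·90°
n=2: pose=(5,4,W); sL=12/5, sR=60/61; mL=-882/305, mR=-216/305; mL+mR=-18/5 → advance -1; mR−mL=666/305 → turn +1·90°
n=3: pose=(6,4,S); sL=24/13, sR=120/49; mL=-1956/637, mR=192/637; mL+mR=-36/13 → advance -1; mR−mL=2148/637 → turn +1·90°
n=4: pose=(6,5,E); sL=3/4, sR=3/2; mL=-3/2, mR=3/8; mL+mR=-9/8 → advance -1; mR−mL=15/8 → turn +1·90°
n=5: pose=(5,5,N); sL=24/29, sR=40/51; mL=-1804/1479, mR=-32/1479; mL+mR=-36/29 → advance -1; mR−mL=1772/1479 → turn +1·90°
n=6: pose=(5,4,W); sL=12/5, sR=60/61; mL=-882/305, mR=-216/305; mL+mR=-18/5 → advance -1; mR−mL=666/305 → turn +1·90°
n=7: pose=(6,4,S); sL=24/13, sR=120/49; mL=-1956/637, mR=192/637; mL+mR=-36/13 → advance -1; mR−mL=2148/637 → turn +1·90°

0 3/4 3/2 -3/2 3/8 6 5 E
1 24/29 40/51 -1804/1479 -32/1479 5 5 N
2 12/5 60/61 -882/305 -216/305 5 4 W
3 24/13 120/49 -1956/637 192/637 6 4 S
4 3/4 3/2 -3/2 3/8 6 5 E
5 24/29 40/51 -1804/1479 -32/1479 5 5 N
6 12/5 60/61 -882/305 -216/305 5 4 W
7 24/13 120/49 -1956/637 192/637 6 4 S
final 6 5 E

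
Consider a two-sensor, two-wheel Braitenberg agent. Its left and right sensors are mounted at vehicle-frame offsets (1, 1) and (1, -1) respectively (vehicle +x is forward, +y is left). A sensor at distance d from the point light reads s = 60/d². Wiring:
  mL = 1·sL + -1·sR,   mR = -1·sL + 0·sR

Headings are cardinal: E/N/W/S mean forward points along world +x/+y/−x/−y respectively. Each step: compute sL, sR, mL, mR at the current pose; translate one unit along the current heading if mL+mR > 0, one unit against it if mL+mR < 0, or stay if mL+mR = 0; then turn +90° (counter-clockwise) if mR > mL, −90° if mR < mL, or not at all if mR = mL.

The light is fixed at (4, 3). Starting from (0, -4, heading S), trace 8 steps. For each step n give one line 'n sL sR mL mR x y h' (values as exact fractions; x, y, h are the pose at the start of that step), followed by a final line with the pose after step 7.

0 60/73 60/89 960/6497 -60/73 0 -4 S
1 30/37 6/5 -72/185 -30/37 0 -3 W
2 60/41 60/29 -720/1189 -60/41 1 -3 N
3 3/2 15/17 21/34 -3/2 1 -4 E
4 60/73 60/89 960/6497 -60/73 0 -4 S
5 30/37 6/5 -72/185 -30/37 0 -3 W
6 60/41 60/29 -720/1189 -60/41 1 -3 N
7 3/2 15/17 21/34 -3/2 1 -4 E
final 0 -4 S

n=0: pose=(0,-4,S); sL=60/73, sR=60/89; mL=960/6497, mR=-60/73; mL+mR=-60/89 → advance -1; mR−mL=-6300/6497 → turn -1·90°
n=1: pose=(0,-3,W); sL=30/37, sR=6/5; mL=-72/185, mR=-30/37; mL+mR=-6/5 → advance -1; mR−mL=-78/185 → turn -1·90°
n=2: pose=(1,-3,N); sL=60/41, sR=60/29; mL=-720/1189, mR=-60/41; mL+mR=-60/29 → advance -1; mR−mL=-1020/1189 → turn -1·90°
n=3: pose=(1,-4,E); sL=3/2, sR=15/17; mL=21/34, mR=-3/2; mL+mR=-15/17 → advance -1; mR−mL=-36/17 → turn -1·90°
n=4: pose=(0,-4,S); sL=60/73, sR=60/89; mL=960/6497, mR=-60/73; mL+mR=-60/89 → advance -1; mR−mL=-6300/6497 → turn -1·90°
n=5: pose=(0,-3,W); sL=30/37, sR=6/5; mL=-72/185, mR=-30/37; mL+mR=-6/5 → advance -1; mR−mL=-78/185 → turn -1·90°
n=6: pose=(1,-3,N); sL=60/41, sR=60/29; mL=-720/1189, mR=-60/41; mL+mR=-60/29 → advance -1; mR−mL=-1020/1189 → turn -1·90°
n=7: pose=(1,-4,E); sL=3/2, sR=15/17; mL=21/34, mR=-3/2; mL+mR=-15/17 → advance -1; mR−mL=-36/17 → turn -1·90°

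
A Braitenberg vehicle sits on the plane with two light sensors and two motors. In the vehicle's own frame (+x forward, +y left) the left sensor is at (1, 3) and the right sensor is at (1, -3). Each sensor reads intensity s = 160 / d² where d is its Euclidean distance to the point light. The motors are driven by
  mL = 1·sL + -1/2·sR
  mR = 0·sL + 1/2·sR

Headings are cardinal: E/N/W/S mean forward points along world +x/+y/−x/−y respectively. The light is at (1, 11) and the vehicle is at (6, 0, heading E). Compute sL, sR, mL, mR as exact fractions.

8/5 20/29 182/145 10/29

left sensor world pos  = (7, 3); dL² = 100
right sensor world pos = (7, -3); dR² = 232
sL = 160/100 = 8/5
sR = 160/232 = 20/29
mL = 1·sL + -1/2·sR = 182/145
mR = 0·sL + 1/2·sR = 10/29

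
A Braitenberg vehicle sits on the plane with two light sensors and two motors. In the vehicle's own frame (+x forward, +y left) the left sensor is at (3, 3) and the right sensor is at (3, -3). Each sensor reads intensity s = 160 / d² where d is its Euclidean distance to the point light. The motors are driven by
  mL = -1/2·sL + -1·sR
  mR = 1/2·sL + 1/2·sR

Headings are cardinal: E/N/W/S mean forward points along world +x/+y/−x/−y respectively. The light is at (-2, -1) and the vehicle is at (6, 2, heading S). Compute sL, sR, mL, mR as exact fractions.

left sensor world pos  = (9, -1); dL² = 121
right sensor world pos = (3, -1); dR² = 25
sL = 160/121 = 160/121
sR = 160/25 = 32/5
mL = -1/2·sL + -1·sR = -4272/605
mR = 1/2·sL + 1/2·sR = 2336/605

160/121 32/5 -4272/605 2336/605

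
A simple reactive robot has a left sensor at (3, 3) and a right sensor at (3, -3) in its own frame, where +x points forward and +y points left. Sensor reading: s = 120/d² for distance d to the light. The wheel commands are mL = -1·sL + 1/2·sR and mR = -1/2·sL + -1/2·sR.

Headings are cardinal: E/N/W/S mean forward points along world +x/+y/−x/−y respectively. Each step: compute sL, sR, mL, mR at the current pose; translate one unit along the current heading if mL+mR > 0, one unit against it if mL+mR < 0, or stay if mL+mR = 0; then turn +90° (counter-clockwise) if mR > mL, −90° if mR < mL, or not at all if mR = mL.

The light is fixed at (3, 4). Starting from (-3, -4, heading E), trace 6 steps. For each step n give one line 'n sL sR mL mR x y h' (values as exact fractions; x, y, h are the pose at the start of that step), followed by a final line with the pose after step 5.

n=0: pose=(-3,-4,E); sL=60/17, sR=12/13; mL=-678/221, mR=-492/221; mL+mR=-90/17 → advance -1; mR−mL=186/221 → turn +1·90°
n=1: pose=(-4,-4,N); sL=24/25, sR=120/41; mL=516/1025, mR=-1992/1025; mL+mR=-36/25 → advance -1; mR−mL=-2508/1025 → turn -1·90°
n=2: pose=(-4,-5,E); sL=30/13, sR=3/4; mL=-201/104, mR=-159/104; mL+mR=-45/13 → advance -1; mR−mL=21/52 → turn +1·90°
n=3: pose=(-5,-5,N); sL=120/157, sR=120/61; mL=2100/9577, mR=-13080/9577; mL+mR=-180/157 → advance -1; mR−mL=-15180/9577 → turn -1·90°
n=4: pose=(-5,-6,E); sL=60/37, sR=60/97; mL=-4710/3589, mR=-4020/3589; mL+mR=-90/37 → advance -1; mR−mL=690/3589 → turn +1·90°
n=5: pose=(-6,-6,N); sL=120/193, sR=24/17; mL=276/3281, mR=-3336/3281; mL+mR=-180/193 → advance -1; mR−mL=-3612/3281 → turn -1·90°

0 60/17 12/13 -678/221 -492/221 -3 -4 E
1 24/25 120/41 516/1025 -1992/1025 -4 -4 N
2 30/13 3/4 -201/104 -159/104 -4 -5 E
3 120/157 120/61 2100/9577 -13080/9577 -5 -5 N
4 60/37 60/97 -4710/3589 -4020/3589 -5 -6 E
5 120/193 24/17 276/3281 -3336/3281 -6 -6 N
final -6 -7 E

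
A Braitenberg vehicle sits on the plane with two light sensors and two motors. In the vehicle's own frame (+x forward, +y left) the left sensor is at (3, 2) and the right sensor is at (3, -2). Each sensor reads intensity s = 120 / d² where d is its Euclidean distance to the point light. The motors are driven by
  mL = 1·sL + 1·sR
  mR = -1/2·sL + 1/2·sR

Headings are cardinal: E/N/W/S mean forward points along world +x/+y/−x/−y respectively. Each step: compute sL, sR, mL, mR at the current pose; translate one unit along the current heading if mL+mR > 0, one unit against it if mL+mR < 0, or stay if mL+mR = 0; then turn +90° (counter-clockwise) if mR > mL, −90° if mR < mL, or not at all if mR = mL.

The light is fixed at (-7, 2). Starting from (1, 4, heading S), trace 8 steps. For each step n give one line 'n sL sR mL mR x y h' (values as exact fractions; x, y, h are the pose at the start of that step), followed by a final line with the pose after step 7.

n=0: pose=(1,4,S); sL=120/101, sR=120/37; mL=16560/3737, mR=3840/3737; mL+mR=20400/3737 → advance +1; mR−mL=-12720/3737 → turn -1·90°
n=1: pose=(1,3,W); sL=60/13, sR=60/17; mL=1800/221, mR=-120/221; mL+mR=1680/221 → advance +1; mR−mL=-1920/221 → turn -1·90°
n=2: pose=(0,3,N); sL=120/41, sR=120/97; mL=16560/3977, mR=-3360/3977; mL+mR=13200/3977 → advance +1; mR−mL=-19920/3977 → turn -1·90°
n=3: pose=(0,4,E); sL=30/29, sR=6/5; mL=324/145, mR=12/145; mL+mR=336/145 → advance +1; mR−mL=-312/145 → turn -1·90°
n=4: pose=(1,4,S); sL=120/101, sR=120/37; mL=16560/3737, mR=3840/3737; mL+mR=20400/3737 → advance +1; mR−mL=-12720/3737 → turn -1·90°
n=5: pose=(1,3,W); sL=60/13, sR=60/17; mL=1800/221, mR=-120/221; mL+mR=1680/221 → advance +1; mR−mL=-1920/221 → turn -1·90°
n=6: pose=(0,3,N); sL=120/41, sR=120/97; mL=16560/3977, mR=-3360/3977; mL+mR=13200/3977 → advance +1; mR−mL=-19920/3977 → turn -1·90°
n=7: pose=(0,4,E); sL=30/29, sR=6/5; mL=324/145, mR=12/145; mL+mR=336/145 → advance +1; mR−mL=-312/145 → turn -1·90°

0 120/101 120/37 16560/3737 3840/3737 1 4 S
1 60/13 60/17 1800/221 -120/221 1 3 W
2 120/41 120/97 16560/3977 -3360/3977 0 3 N
3 30/29 6/5 324/145 12/145 0 4 E
4 120/101 120/37 16560/3737 3840/3737 1 4 S
5 60/13 60/17 1800/221 -120/221 1 3 W
6 120/41 120/97 16560/3977 -3360/3977 0 3 N
7 30/29 6/5 324/145 12/145 0 4 E
final 1 4 S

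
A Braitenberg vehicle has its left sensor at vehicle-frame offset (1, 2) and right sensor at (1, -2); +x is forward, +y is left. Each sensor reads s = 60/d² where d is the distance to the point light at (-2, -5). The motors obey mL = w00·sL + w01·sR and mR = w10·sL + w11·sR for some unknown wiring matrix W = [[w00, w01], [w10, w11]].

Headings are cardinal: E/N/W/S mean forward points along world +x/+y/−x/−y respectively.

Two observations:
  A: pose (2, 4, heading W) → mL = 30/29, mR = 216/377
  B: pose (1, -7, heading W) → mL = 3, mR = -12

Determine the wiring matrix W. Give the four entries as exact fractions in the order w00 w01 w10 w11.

1 0 1 -1

obs A: pose=(2,4,W) → sL=30/29, sR=6/13, mL=30/29, mR=216/377
obs B: pose=(1,-7,W) → sL=3, sR=15, mL=3, mR=-12
sensor matrix S = [[30/29, 6/13], [3, 15]]; det S = 5328/377
solve [mL_A; mL_B] = S·[w00; w01] and [mR_A; mR_B] = S·[w10; w11]:
  w00 = 1, w01 = 0, w10 = 1, w11 = -1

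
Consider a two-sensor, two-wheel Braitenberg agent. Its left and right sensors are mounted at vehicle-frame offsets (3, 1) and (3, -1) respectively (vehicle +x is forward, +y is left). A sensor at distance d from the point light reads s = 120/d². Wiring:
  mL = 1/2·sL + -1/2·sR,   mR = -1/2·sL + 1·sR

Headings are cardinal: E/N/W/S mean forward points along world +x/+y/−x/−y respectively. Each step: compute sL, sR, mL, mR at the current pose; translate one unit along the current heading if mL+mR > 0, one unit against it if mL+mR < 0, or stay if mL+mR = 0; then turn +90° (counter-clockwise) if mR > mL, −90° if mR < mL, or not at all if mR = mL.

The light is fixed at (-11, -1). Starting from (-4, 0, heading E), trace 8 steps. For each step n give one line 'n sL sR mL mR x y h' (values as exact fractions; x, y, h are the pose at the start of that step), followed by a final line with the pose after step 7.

0 15/13 6/5 -3/130 81/130 -4 0 E
1 24/13 120/97 384/1261 396/1261 -3 0 N
2 60/13 60/17 120/221 270/221 -3 1 W
3 24/13 120/37 -336/481 1116/481 -4 1 S
4 15/13 6/5 -3/130 81/130 -4 0 E
5 24/13 120/97 384/1261 396/1261 -3 0 N
6 60/13 60/17 120/221 270/221 -3 1 W
7 24/13 120/37 -336/481 1116/481 -4 1 S
final -4 0 E

n=0: pose=(-4,0,E); sL=15/13, sR=6/5; mL=-3/130, mR=81/130; mL+mR=3/5 → advance +1; mR−mL=42/65 → turn +1·90°
n=1: pose=(-3,0,N); sL=24/13, sR=120/97; mL=384/1261, mR=396/1261; mL+mR=60/97 → advance +1; mR−mL=12/1261 → turn +1·90°
n=2: pose=(-3,1,W); sL=60/13, sR=60/17; mL=120/221, mR=270/221; mL+mR=30/17 → advance +1; mR−mL=150/221 → turn +1·90°
n=3: pose=(-4,1,S); sL=24/13, sR=120/37; mL=-336/481, mR=1116/481; mL+mR=60/37 → advance +1; mR−mL=1452/481 → turn +1·90°
n=4: pose=(-4,0,E); sL=15/13, sR=6/5; mL=-3/130, mR=81/130; mL+mR=3/5 → advance +1; mR−mL=42/65 → turn +1·90°
n=5: pose=(-3,0,N); sL=24/13, sR=120/97; mL=384/1261, mR=396/1261; mL+mR=60/97 → advance +1; mR−mL=12/1261 → turn +1·90°
n=6: pose=(-3,1,W); sL=60/13, sR=60/17; mL=120/221, mR=270/221; mL+mR=30/17 → advance +1; mR−mL=150/221 → turn +1·90°
n=7: pose=(-4,1,S); sL=24/13, sR=120/37; mL=-336/481, mR=1116/481; mL+mR=60/37 → advance +1; mR−mL=1452/481 → turn +1·90°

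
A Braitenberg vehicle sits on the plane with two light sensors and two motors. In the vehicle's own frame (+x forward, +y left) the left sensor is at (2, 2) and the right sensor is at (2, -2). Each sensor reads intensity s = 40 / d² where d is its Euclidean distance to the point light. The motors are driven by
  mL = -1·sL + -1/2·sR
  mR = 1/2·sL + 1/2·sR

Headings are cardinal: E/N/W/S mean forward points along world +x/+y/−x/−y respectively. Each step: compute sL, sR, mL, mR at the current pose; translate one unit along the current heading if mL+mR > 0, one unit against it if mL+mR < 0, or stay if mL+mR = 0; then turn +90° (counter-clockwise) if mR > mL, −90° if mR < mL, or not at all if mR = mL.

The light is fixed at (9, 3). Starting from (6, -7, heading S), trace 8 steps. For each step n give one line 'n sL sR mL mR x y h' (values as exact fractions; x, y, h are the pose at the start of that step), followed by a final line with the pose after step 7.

n=0: pose=(6,-7,S); sL=8/29, sR=40/169; mL=-1932/4901, mR=1256/4901; mL+mR=-4/29 → advance -1; mR−mL=3188/4901 → turn +1·90°
n=1: pose=(6,-6,E); sL=4/5, sR=20/61; mL=-294/305, mR=172/305; mL+mR=-2/5 → advance -1; mR−mL=466/305 → turn +1·90°
n=2: pose=(5,-6,N); sL=8/17, sR=40/53; mL=-764/901, mR=552/901; mL+mR=-4/17 → advance -1; mR−mL=1316/901 → turn +1·90°
n=3: pose=(5,-7,W); sL=2/9, sR=2/5; mL=-19/45, mR=14/45; mL+mR=-1/9 → advance -1; mR−mL=11/15 → turn +1·90°
n=4: pose=(6,-7,S); sL=8/29, sR=40/169; mL=-1932/4901, mR=1256/4901; mL+mR=-4/29 → advance -1; mR−mL=3188/4901 → turn +1·90°
n=5: pose=(6,-6,E); sL=4/5, sR=20/61; mL=-294/305, mR=172/305; mL+mR=-2/5 → advance -1; mR−mL=466/305 → turn +1·90°
n=6: pose=(5,-6,N); sL=8/17, sR=40/53; mL=-764/901, mR=552/901; mL+mR=-4/17 → advance -1; mR−mL=1316/901 → turn +1·90°
n=7: pose=(5,-7,W); sL=2/9, sR=2/5; mL=-19/45, mR=14/45; mL+mR=-1/9 → advance -1; mR−mL=11/15 → turn +1·90°

0 8/29 40/169 -1932/4901 1256/4901 6 -7 S
1 4/5 20/61 -294/305 172/305 6 -6 E
2 8/17 40/53 -764/901 552/901 5 -6 N
3 2/9 2/5 -19/45 14/45 5 -7 W
4 8/29 40/169 -1932/4901 1256/4901 6 -7 S
5 4/5 20/61 -294/305 172/305 6 -6 E
6 8/17 40/53 -764/901 552/901 5 -6 N
7 2/9 2/5 -19/45 14/45 5 -7 W
final 6 -7 S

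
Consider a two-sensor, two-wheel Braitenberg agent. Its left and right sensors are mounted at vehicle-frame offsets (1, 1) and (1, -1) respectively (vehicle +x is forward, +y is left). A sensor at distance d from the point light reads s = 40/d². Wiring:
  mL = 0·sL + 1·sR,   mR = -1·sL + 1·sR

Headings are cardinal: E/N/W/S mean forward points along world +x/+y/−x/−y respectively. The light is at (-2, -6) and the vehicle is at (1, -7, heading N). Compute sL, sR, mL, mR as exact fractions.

left sensor world pos  = (0, -6); dL² = 4
right sensor world pos = (2, -6); dR² = 16
sL = 40/4 = 10
sR = 40/16 = 5/2
mL = 0·sL + 1·sR = 5/2
mR = -1·sL + 1·sR = -15/2

10 5/2 5/2 -15/2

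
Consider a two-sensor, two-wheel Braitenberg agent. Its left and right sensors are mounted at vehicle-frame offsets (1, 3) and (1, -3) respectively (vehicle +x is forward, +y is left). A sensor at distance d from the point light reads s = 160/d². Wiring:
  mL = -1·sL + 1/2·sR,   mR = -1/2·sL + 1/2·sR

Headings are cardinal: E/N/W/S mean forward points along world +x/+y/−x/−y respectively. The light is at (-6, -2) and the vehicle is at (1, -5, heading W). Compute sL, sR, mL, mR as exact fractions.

left sensor world pos  = (0, -8); dL² = 72
right sensor world pos = (0, -2); dR² = 36
sL = 160/72 = 20/9
sR = 160/36 = 40/9
mL = -1·sL + 1/2·sR = 0
mR = -1/2·sL + 1/2·sR = 10/9

20/9 40/9 0 10/9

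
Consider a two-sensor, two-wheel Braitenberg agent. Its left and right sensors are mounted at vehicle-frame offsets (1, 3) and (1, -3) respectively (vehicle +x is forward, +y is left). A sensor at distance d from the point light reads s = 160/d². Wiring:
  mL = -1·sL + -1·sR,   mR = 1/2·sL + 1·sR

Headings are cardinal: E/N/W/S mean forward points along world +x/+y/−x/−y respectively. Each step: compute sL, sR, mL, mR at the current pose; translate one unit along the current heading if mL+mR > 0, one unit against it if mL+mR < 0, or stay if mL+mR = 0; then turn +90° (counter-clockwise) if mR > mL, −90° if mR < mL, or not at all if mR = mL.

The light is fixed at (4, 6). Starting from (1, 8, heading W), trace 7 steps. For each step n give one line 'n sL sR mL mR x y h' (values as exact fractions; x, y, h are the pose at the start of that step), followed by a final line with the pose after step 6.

0 160/17 160/41 -9280/697 6000/697 1 8 W
1 80 80/13 -1120/13 600/13 2 8 S
2 160/37 160 -6080/37 6000/37 2 9 E
3 40/13 10 -170/13 150/13 1 9 N
4 160/17 160/41 -9280/697 6000/697 1 8 W
5 80 80/13 -1120/13 600/13 2 8 S
6 160/37 160 -6080/37 6000/37 2 9 E
final 1 9 N

n=0: pose=(1,8,W); sL=160/17, sR=160/41; mL=-9280/697, mR=6000/697; mL+mR=-80/17 → advance -1; mR−mL=15280/697 → turn +1·90°
n=1: pose=(2,8,S); sL=80, sR=80/13; mL=-1120/13, mR=600/13; mL+mR=-40 → advance -1; mR−mL=1720/13 → turn +1·90°
n=2: pose=(2,9,E); sL=160/37, sR=160; mL=-6080/37, mR=6000/37; mL+mR=-80/37 → advance -1; mR−mL=12080/37 → turn +1·90°
n=3: pose=(1,9,N); sL=40/13, sR=10; mL=-170/13, mR=150/13; mL+mR=-20/13 → advance -1; mR−mL=320/13 → turn +1·90°
n=4: pose=(1,8,W); sL=160/17, sR=160/41; mL=-9280/697, mR=6000/697; mL+mR=-80/17 → advance -1; mR−mL=15280/697 → turn +1·90°
n=5: pose=(2,8,S); sL=80, sR=80/13; mL=-1120/13, mR=600/13; mL+mR=-40 → advance -1; mR−mL=1720/13 → turn +1·90°
n=6: pose=(2,9,E); sL=160/37, sR=160; mL=-6080/37, mR=6000/37; mL+mR=-80/37 → advance -1; mR−mL=12080/37 → turn +1·90°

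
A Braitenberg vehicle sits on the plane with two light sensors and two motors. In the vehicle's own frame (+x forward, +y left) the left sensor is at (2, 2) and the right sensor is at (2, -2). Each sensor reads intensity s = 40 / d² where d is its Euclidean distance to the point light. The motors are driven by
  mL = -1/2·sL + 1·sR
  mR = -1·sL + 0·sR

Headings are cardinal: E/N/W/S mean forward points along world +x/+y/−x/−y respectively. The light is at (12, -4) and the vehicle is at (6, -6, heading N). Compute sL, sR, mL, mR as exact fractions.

left sensor world pos  = (4, -4); dL² = 64
right sensor world pos = (8, -4); dR² = 16
sL = 40/64 = 5/8
sR = 40/16 = 5/2
mL = -1/2·sL + 1·sR = 35/16
mR = -1·sL + 0·sR = -5/8

5/8 5/2 35/16 -5/8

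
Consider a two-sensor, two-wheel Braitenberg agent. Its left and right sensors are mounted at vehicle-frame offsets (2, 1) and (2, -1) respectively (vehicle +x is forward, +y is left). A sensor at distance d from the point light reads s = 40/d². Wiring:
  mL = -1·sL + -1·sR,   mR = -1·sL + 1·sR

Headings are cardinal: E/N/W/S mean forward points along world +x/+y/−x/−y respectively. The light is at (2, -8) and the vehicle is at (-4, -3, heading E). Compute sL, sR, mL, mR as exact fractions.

left sensor world pos  = (-2, -2); dL² = 52
right sensor world pos = (-2, -4); dR² = 32
sL = 40/52 = 10/13
sR = 40/32 = 5/4
mL = -1·sL + -1·sR = -105/52
mR = -1·sL + 1·sR = 25/52

10/13 5/4 -105/52 25/52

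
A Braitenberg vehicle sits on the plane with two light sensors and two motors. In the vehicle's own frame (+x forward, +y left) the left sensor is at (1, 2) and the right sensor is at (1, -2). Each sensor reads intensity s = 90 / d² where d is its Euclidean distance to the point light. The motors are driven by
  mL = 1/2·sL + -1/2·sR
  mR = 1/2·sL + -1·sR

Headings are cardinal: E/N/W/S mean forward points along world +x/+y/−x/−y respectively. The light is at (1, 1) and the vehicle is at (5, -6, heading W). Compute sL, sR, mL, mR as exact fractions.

1 45/17 -14/17 -73/34

left sensor world pos  = (4, -8); dL² = 90
right sensor world pos = (4, -4); dR² = 34
sL = 90/90 = 1
sR = 90/34 = 45/17
mL = 1/2·sL + -1/2·sR = -14/17
mR = 1/2·sL + -1·sR = -73/34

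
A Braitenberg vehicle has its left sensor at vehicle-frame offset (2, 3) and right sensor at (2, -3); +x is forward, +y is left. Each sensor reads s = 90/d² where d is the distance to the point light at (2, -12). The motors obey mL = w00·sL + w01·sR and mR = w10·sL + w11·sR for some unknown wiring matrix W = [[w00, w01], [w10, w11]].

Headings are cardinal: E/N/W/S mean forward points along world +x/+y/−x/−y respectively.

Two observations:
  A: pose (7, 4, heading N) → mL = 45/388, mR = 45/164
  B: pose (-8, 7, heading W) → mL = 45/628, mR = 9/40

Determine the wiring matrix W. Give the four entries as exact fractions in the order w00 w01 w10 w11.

0 1/2 1 0

obs A: pose=(7,4,N) → sL=45/164, sR=45/194, mL=45/388, mR=45/164
obs B: pose=(-8,7,W) → sL=9/40, sR=45/314, mL=45/628, mR=9/40
sensor matrix S = [[45/164, 45/194], [9/40, 45/314]]; det S = -128547/9990224
solve [mL_A; mL_B] = S·[w00; w01] and [mR_A; mR_B] = S·[w10; w11]:
  w00 = 0, w01 = 1/2, w10 = 1, w11 = 0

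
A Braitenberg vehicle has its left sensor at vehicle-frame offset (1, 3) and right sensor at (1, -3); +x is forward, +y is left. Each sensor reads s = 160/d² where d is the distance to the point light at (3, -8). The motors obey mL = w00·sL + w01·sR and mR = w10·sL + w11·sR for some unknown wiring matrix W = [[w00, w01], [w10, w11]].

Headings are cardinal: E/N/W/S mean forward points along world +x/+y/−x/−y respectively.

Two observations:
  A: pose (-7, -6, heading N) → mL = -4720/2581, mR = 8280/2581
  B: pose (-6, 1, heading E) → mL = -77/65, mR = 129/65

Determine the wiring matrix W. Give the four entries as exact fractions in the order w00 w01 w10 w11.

-1/2 -1/2 1/2 1

obs A: pose=(-7,-6,N) → sL=80/89, sR=80/29, mL=-4720/2581, mR=8280/2581
obs B: pose=(-6,1,E) → sL=10/13, sR=8/5, mL=-77/65, mR=129/65
sensor matrix S = [[80/89, 80/29], [10/13, 8/5]]; det S = -22944/33553
solve [mL_A; mL_B] = S·[w00; w01] and [mR_A; mR_B] = S·[w10; w11]:
  w00 = -1/2, w01 = -1/2, w10 = 1/2, w11 = 1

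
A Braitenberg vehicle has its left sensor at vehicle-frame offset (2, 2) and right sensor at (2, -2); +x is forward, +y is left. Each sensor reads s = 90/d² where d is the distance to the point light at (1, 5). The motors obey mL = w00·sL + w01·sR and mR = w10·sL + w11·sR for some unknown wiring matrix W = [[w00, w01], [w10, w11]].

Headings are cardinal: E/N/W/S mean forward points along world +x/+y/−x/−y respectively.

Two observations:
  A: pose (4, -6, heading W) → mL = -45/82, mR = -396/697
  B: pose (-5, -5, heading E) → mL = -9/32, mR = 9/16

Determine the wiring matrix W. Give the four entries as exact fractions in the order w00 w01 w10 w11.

obs A: pose=(4,-6,W) → sL=9/17, sR=45/41, mL=-45/82, mR=-396/697
obs B: pose=(-5,-5,E) → sL=9/8, sR=9/16, mL=-9/32, mR=9/16
sensor matrix S = [[9/17, 45/41], [9/8, 9/16]]; det S = -10449/11152
solve [mL_A; mL_B] = S·[w00; w01] and [mR_A; mR_B] = S·[w10; w11]:
  w00 = 0, w01 = -1/2, w10 = 1, w11 = -1

0 -1/2 1 -1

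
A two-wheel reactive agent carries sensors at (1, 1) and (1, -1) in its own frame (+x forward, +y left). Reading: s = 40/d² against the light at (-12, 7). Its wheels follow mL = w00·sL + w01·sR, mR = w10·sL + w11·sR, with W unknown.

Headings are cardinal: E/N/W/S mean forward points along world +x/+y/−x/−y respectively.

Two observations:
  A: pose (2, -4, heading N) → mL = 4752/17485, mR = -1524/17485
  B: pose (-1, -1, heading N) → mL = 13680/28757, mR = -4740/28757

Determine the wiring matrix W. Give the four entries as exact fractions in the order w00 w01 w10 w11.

1 1 -1 1/2

obs A: pose=(2,-4,N) → sL=40/269, sR=8/65, mL=4752/17485, mR=-1524/17485
obs B: pose=(-1,-1,N) → sL=40/149, sR=40/193, mL=13680/28757, mR=-4740/28757
sensor matrix S = [[40/269, 8/65], [40/149, 40/193]]; det S = -223488/100563229
solve [mL_A; mL_B] = S·[w00; w01] and [mR_A; mR_B] = S·[w10; w11]:
  w00 = 1, w01 = 1, w10 = -1, w11 = 1/2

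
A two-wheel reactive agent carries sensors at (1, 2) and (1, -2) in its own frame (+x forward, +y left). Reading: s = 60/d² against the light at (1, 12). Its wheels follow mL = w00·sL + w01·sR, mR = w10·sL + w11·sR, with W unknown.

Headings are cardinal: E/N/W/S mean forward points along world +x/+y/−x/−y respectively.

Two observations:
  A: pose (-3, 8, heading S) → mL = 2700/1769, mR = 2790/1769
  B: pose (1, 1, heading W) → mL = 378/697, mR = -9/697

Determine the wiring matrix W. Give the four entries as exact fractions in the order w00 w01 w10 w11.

1/2 1/2 1 -1/2

obs A: pose=(-3,8,S) → sL=60/29, sR=60/61, mL=2700/1769, mR=2790/1769
obs B: pose=(1,1,W) → sL=6/17, sR=30/41, mL=378/697, mR=-9/697
sensor matrix S = [[60/29, 60/61], [6/17, 30/41]]; det S = 1438560/1232993
solve [mL_A; mL_B] = S·[w00; w01] and [mR_A; mR_B] = S·[w10; w11]:
  w00 = 1/2, w01 = 1/2, w10 = 1, w11 = -1/2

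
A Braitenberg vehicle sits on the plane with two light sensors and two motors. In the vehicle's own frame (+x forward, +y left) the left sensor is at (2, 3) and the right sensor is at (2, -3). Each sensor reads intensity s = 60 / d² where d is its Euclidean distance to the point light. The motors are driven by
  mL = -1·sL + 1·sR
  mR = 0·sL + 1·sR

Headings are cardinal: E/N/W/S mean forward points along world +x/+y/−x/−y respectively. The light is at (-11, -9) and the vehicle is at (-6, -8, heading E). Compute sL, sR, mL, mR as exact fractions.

left sensor world pos  = (-4, -5); dL² = 65
right sensor world pos = (-4, -11); dR² = 53
sL = 60/65 = 12/13
sR = 60/53 = 60/53
mL = -1·sL + 1·sR = 144/689
mR = 0·sL + 1·sR = 60/53

12/13 60/53 144/689 60/53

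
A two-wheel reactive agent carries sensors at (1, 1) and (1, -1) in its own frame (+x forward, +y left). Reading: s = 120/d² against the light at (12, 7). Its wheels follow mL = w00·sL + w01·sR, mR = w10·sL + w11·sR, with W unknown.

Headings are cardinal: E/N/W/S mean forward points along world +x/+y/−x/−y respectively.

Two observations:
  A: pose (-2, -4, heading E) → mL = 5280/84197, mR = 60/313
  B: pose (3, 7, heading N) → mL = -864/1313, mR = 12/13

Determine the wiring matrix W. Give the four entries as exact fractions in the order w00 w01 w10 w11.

obs A: pose=(-2,-4,E) → sL=120/269, sR=120/313, mL=5280/84197, mR=60/313
obs B: pose=(3,7,N) → sL=120/101, sR=24/13, mL=-864/1313, mR=12/13
sensor matrix S = [[120/269, 120/313], [120/101, 24/13]]; det S = 40688640/110550661
solve [mL_A; mL_B] = S·[w00; w01] and [mR_A; mR_B] = S·[w10; w11]:
  w00 = 1, w01 = -1, w10 = 0, w11 = 1/2

1 -1 0 1/2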